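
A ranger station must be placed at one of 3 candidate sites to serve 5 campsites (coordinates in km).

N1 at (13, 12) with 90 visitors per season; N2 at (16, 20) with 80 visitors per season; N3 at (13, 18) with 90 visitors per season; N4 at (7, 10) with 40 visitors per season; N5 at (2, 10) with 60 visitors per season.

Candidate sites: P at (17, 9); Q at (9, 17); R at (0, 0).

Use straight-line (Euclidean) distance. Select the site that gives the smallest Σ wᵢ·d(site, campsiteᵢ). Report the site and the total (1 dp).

Q, total 2441.8 km

Total weighted distance at each candidate:
  P (17, 9): total = 3524.0
  Q (9, 17): total = 2441.8
  R (0, 0): total = 6739.7
Minimum is at Q with total 2441.8 km.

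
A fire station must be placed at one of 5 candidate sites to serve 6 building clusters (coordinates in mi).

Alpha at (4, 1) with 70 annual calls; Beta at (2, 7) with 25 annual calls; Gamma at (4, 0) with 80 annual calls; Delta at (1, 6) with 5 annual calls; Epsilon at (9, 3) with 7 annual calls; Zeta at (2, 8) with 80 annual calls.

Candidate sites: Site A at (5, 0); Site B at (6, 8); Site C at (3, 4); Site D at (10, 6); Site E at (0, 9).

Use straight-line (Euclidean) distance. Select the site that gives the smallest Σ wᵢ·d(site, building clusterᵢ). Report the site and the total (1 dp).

Site C, total 1016.8 mi

Total weighted distance at each candidate:
  Site A (5, 0): total = 1124.0
  Site B (6, 8): total = 1660.1
  Site C (3, 4): total = 1016.8
  Site D (10, 6): total = 2153.9
  Site E (0, 9): total = 1755.1
Minimum is at Site C with total 1016.8 mi.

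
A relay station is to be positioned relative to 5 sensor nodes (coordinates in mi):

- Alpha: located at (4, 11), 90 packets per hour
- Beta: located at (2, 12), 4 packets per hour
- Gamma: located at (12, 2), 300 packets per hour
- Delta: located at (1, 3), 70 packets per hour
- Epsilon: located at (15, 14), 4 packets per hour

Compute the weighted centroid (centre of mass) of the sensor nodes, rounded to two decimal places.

The minimiser of Σwᵢ‖p−pᵢ‖² is the weighted centroid p* = (Σwᵢpᵢ)/(Σwᵢ).
Σwᵢ = 468.
Σwᵢxᵢ = 90·4 + 4·2 + 300·12 + 70·1 + 4·15 = 4098.
Σwᵢyᵢ = 90·11 + 4·12 + 300·2 + 70·3 + 4·14 = 1904.
x* = 4098/468 = 8.76, y* = 1904/468 = 4.07.

(8.76, 4.07)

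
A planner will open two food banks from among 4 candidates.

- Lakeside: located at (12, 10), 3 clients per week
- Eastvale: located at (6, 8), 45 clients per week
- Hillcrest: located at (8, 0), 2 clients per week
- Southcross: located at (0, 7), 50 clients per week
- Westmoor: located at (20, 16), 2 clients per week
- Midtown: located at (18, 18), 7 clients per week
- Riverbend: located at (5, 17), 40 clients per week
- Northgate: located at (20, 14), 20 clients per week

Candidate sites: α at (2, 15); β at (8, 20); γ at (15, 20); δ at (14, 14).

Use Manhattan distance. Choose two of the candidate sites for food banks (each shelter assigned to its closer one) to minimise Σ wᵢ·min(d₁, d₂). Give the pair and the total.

{α, δ}, total 1445

Evaluate every pair (each demand assigned to the nearer of the two):
  {α, δ}: total = 1445
  {α, γ}: total = 1549
  {α, β}: total = 1753
  {β, δ}: total = 2170
  {β, γ}: total = 2272
  {γ, δ}: total = 2389
Best pair: {α, δ} with total 1445.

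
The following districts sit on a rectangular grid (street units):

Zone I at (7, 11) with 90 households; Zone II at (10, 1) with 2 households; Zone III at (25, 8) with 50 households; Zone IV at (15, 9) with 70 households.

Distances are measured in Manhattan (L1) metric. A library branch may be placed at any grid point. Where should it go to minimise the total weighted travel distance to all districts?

(15, 9)

Manhattan distance separates: Σwᵢ(|x−xᵢ|+|y−yᵢ|) = Σwᵢ|x−xᵢ| + Σwᵢ|y−yᵢ|, so x and y are optimised independently as 1-D weighted medians.
Total weight W = 212; half = 106.
x-coordinate, sorted with cumulative weight:
  x=7 (Zone I, w=90) cum 90
  x=10 (Zone II, w=2) cum 92
  x=15 (Zone IV, w=70) cum 162  ← median
  x=25 (Zone III, w=50) cum 212
⇒ x* = 15
y-coordinate, sorted with cumulative weight:
  y=1 (Zone II, w=2) cum 2
  y=8 (Zone III, w=50) cum 52
  y=9 (Zone IV, w=70) cum 122  ← median
  y=11 (Zone I, w=90) cum 212
⇒ y* = 9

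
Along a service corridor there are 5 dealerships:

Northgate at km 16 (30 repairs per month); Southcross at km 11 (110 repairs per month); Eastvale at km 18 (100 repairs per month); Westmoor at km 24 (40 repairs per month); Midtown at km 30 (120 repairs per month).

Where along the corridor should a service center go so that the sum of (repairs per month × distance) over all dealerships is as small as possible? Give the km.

x = 18

For a sum of weighted absolute distances on a line, the optimum is the weighted median (not the mean). Total weight W = 400; half-weight = 200.
Sort by position and accumulate weight:
  km 11 (Southcross, w=110) → cum 110
  km 16 (Northgate, w=30) → cum 140
  km 18 (Eastvale, w=100) → cum 240  ≥ 200 → median here
  km 24 (Westmoor, w=40) → cum 280
  km 30 (Midtown, w=120) → cum 400
Optimal location: km 18.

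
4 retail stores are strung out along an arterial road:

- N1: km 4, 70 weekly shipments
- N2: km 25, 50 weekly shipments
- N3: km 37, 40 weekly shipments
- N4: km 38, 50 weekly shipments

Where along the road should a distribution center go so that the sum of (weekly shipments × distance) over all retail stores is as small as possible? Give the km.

For a sum of weighted absolute distances on a line, the optimum is the weighted median (not the mean). Total weight W = 210; half-weight = 105.
Sort by position and accumulate weight:
  km 4 (N1, w=70) → cum 70
  km 25 (N2, w=50) → cum 120  ≥ 105 → median here
  km 37 (N3, w=40) → cum 160
  km 38 (N4, w=50) → cum 210
Optimal location: km 25.

x = 25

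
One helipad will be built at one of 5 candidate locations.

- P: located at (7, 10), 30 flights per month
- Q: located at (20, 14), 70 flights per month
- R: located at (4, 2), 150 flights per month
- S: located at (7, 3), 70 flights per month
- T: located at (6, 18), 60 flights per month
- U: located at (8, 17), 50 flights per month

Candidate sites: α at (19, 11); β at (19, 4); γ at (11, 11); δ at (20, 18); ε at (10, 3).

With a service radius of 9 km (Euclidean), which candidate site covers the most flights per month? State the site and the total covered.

Coverage radius r = 9 km; a point is covered iff (Δx)²+(Δy)² ≤ 9² = 81.
  α (19, 11): covers {Q} → 70
  β (19, 4): covers {none} → 0
  γ (11, 11): covers {P, S, T, U} → 210
  δ (20, 18): covers {Q} → 70
  ε (10, 3): covers {P, R, S} → 250
Maximum coverage at ε: 250 flights per month.

ε, covering 250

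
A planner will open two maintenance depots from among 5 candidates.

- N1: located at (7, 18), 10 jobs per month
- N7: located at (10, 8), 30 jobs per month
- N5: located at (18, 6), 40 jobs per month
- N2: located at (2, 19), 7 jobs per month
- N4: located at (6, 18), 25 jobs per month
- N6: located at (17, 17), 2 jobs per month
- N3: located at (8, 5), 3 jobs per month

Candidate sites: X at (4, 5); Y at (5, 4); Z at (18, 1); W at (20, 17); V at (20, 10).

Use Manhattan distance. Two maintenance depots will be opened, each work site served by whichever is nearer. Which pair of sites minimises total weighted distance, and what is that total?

{X, Z}, total 1163

Evaluate every pair (each demand assigned to the nearer of the two):
  {X, Z}: total = 1163
  {Y, Z}: total = 1177
  {X, V}: total = 1189
  {Y, V}: total = 1203
  {W, V}: total = 1312
  {Z, W}: total = 1353
  {X, W}: total = 1435
  {Y, W}: total = 1449
  {Z, V}: total = 1571
  {X, Y}: total = 1579
Best pair: {X, Z} with total 1163.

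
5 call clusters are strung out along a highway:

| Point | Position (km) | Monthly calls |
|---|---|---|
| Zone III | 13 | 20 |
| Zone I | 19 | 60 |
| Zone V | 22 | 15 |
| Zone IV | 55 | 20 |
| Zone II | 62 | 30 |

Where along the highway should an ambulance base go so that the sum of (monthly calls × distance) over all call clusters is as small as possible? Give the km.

For a sum of weighted absolute distances on a line, the optimum is the weighted median (not the mean). Total weight W = 145; half-weight = 72.5.
Sort by position and accumulate weight:
  km 13 (Zone III, w=20) → cum 20
  km 19 (Zone I, w=60) → cum 80  ≥ 72.5 → median here
  km 22 (Zone V, w=15) → cum 95
  km 55 (Zone IV, w=20) → cum 115
  km 62 (Zone II, w=30) → cum 145
Optimal location: km 19.

x = 19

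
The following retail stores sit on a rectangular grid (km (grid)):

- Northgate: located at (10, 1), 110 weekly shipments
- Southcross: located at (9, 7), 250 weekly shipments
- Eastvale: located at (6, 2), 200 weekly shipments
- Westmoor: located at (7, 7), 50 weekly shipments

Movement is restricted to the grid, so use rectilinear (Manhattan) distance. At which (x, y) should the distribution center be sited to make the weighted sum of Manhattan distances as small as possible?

Manhattan distance separates: Σwᵢ(|x−xᵢ|+|y−yᵢ|) = Σwᵢ|x−xᵢ| + Σwᵢ|y−yᵢ|, so x and y are optimised independently as 1-D weighted medians.
Total weight W = 610; half = 305.
x-coordinate, sorted with cumulative weight:
  x=6 (Eastvale, w=200) cum 200
  x=7 (Westmoor, w=50) cum 250
  x=9 (Southcross, w=250) cum 500  ← median
  x=10 (Northgate, w=110) cum 610
⇒ x* = 9
y-coordinate, sorted with cumulative weight:
  y=1 (Northgate, w=110) cum 110
  y=2 (Eastvale, w=200) cum 310  ← median
  y=7 (Southcross, w=250) cum 560
  y=7 (Westmoor, w=50) cum 610
⇒ y* = 2

(9, 2)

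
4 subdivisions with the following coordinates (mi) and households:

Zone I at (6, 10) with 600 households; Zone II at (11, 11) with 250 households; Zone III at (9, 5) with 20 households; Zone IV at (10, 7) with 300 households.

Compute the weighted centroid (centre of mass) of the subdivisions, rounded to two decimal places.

The minimiser of Σwᵢ‖p−pᵢ‖² is the weighted centroid p* = (Σwᵢpᵢ)/(Σwᵢ).
Σwᵢ = 1170.
Σwᵢxᵢ = 600·6 + 250·11 + 20·9 + 300·10 = 9530.
Σwᵢyᵢ = 600·10 + 250·11 + 20·5 + 300·7 = 10950.
x* = 9530/1170 = 8.15, y* = 10950/1170 = 9.36.

(8.15, 9.36)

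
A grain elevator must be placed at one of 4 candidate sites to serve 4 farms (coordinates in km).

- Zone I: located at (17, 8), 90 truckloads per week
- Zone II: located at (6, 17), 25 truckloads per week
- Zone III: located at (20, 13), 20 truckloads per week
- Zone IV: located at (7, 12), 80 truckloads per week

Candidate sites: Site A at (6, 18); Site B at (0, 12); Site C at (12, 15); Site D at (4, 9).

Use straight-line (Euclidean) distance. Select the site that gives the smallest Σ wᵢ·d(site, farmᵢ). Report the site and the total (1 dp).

Total weighted distance at each candidate:
  Site A (6, 18): total = 2146.9
  Site B (0, 12): total = 2727.5
  Site C (12, 15): total = 1563.7
  Site D (4, 9): total = 2048.9
Minimum is at Site C with total 1563.7 km.

Site C, total 1563.7 km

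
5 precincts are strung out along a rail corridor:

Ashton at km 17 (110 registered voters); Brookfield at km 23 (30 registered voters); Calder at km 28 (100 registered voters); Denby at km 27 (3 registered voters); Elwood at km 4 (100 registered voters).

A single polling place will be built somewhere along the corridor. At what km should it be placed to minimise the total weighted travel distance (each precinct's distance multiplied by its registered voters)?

x = 17

For a sum of weighted absolute distances on a line, the optimum is the weighted median (not the mean). Total weight W = 343; half-weight = 171.5.
Sort by position and accumulate weight:
  km 4 (Elwood, w=100) → cum 100
  km 17 (Ashton, w=110) → cum 210  ≥ 171.5 → median here
  km 23 (Brookfield, w=30) → cum 240
  km 27 (Denby, w=3) → cum 243
  km 28 (Calder, w=100) → cum 343
Optimal location: km 17.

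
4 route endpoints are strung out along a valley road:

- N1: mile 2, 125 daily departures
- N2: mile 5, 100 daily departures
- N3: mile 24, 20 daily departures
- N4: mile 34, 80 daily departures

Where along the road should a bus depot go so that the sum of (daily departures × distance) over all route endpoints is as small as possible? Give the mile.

x = 5

For a sum of weighted absolute distances on a line, the optimum is the weighted median (not the mean). Total weight W = 325; half-weight = 162.5.
Sort by position and accumulate weight:
  mile 2 (N1, w=125) → cum 125
  mile 5 (N2, w=100) → cum 225  ≥ 162.5 → median here
  mile 24 (N3, w=20) → cum 245
  mile 34 (N4, w=80) → cum 325
Optimal location: mile 5.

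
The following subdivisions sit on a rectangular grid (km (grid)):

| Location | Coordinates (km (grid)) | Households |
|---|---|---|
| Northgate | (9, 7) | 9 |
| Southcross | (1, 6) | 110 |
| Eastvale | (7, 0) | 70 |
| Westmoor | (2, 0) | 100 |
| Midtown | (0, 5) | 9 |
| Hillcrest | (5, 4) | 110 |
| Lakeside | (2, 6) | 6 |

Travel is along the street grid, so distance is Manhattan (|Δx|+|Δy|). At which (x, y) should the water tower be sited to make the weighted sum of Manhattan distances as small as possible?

Manhattan distance separates: Σwᵢ(|x−xᵢ|+|y−yᵢ|) = Σwᵢ|x−xᵢ| + Σwᵢ|y−yᵢ|, so x and y are optimised independently as 1-D weighted medians.
Total weight W = 414; half = 207.
x-coordinate, sorted with cumulative weight:
  x=0 (Midtown, w=9) cum 9
  x=1 (Southcross, w=110) cum 119
  x=2 (Westmoor, w=100) cum 219  ← median
  x=2 (Lakeside, w=6) cum 225
  x=5 (Hillcrest, w=110) cum 335
  x=7 (Eastvale, w=70) cum 405
  x=9 (Northgate, w=9) cum 414
⇒ x* = 2
y-coordinate, sorted with cumulative weight:
  y=0 (Eastvale, w=70) cum 70
  y=0 (Westmoor, w=100) cum 170
  y=4 (Hillcrest, w=110) cum 280  ← median
  y=5 (Midtown, w=9) cum 289
  y=6 (Southcross, w=110) cum 399
  y=6 (Lakeside, w=6) cum 405
  y=7 (Northgate, w=9) cum 414
⇒ y* = 4

(2, 4)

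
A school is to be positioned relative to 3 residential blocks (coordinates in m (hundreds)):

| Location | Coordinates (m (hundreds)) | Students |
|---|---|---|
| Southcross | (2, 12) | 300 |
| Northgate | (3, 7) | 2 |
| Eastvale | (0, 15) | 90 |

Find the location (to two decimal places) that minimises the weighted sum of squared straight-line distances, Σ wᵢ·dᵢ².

The minimiser of Σwᵢ‖p−pᵢ‖² is the weighted centroid p* = (Σwᵢpᵢ)/(Σwᵢ).
Σwᵢ = 392.
Σwᵢxᵢ = 300·2 + 2·3 + 90·0 = 606.
Σwᵢyᵢ = 300·12 + 2·7 + 90·15 = 4964.
x* = 606/392 = 1.55, y* = 4964/392 = 12.66.

(1.55, 12.66)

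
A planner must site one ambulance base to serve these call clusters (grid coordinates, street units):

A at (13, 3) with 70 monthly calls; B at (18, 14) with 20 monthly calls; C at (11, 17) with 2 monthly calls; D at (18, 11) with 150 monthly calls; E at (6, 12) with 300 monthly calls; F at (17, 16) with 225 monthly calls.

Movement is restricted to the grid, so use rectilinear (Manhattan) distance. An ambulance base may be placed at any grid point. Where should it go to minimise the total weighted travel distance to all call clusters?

Manhattan distance separates: Σwᵢ(|x−xᵢ|+|y−yᵢ|) = Σwᵢ|x−xᵢ| + Σwᵢ|y−yᵢ|, so x and y are optimised independently as 1-D weighted medians.
Total weight W = 767; half = 383.5.
x-coordinate, sorted with cumulative weight:
  x=6 (E, w=300) cum 300
  x=11 (C, w=2) cum 302
  x=13 (A, w=70) cum 372
  x=17 (F, w=225) cum 597  ← median
  x=18 (B, w=20) cum 617
  x=18 (D, w=150) cum 767
⇒ x* = 17
y-coordinate, sorted with cumulative weight:
  y=3 (A, w=70) cum 70
  y=11 (D, w=150) cum 220
  y=12 (E, w=300) cum 520  ← median
  y=14 (B, w=20) cum 540
  y=16 (F, w=225) cum 765
  y=17 (C, w=2) cum 767
⇒ y* = 12

(17, 12)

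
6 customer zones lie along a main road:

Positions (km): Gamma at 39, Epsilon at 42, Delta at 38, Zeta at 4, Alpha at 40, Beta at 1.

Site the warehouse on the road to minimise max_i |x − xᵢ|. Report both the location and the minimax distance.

The 1-center on a line is the midpoint of the two extreme points: leftmost at 1, rightmost at 42.
Optimal location = (1 + 42)/2 = 21.5; maximum distance = (42 − 1)/2 = 20.5.

location 21.5, max distance 20.5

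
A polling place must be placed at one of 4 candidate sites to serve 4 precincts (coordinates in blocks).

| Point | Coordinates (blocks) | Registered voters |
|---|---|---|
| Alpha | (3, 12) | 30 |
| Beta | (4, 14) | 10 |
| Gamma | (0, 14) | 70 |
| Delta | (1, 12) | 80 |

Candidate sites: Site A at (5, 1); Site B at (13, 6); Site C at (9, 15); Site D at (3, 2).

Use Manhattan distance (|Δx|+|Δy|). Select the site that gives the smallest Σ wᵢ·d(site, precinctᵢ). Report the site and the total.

Site C, total 1910 blocks

Total weighted distance at each candidate:
  Site A (5, 1): total = 2990
  Site B (13, 6): total = 3560
  Site C (9, 15): total = 1910
  Site D (3, 2): total = 2440
Minimum is at Site C with total 1910 blocks.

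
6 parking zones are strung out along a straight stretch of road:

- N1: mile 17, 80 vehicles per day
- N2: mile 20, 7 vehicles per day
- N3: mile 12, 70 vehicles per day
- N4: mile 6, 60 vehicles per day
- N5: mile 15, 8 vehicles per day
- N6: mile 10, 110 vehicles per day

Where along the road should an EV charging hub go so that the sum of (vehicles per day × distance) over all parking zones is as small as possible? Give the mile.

x = 10

For a sum of weighted absolute distances on a line, the optimum is the weighted median (not the mean). Total weight W = 335; half-weight = 167.5.
Sort by position and accumulate weight:
  mile 6 (N4, w=60) → cum 60
  mile 10 (N6, w=110) → cum 170  ≥ 167.5 → median here
  mile 12 (N3, w=70) → cum 240
  mile 15 (N5, w=8) → cum 248
  mile 17 (N1, w=80) → cum 328
  mile 20 (N2, w=7) → cum 335
Optimal location: mile 10.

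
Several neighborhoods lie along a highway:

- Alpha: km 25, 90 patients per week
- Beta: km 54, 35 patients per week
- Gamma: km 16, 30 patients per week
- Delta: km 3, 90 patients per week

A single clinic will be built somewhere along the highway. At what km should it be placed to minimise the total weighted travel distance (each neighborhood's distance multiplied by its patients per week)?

x = 25

For a sum of weighted absolute distances on a line, the optimum is the weighted median (not the mean). Total weight W = 245; half-weight = 122.5.
Sort by position and accumulate weight:
  km 3 (Delta, w=90) → cum 90
  km 16 (Gamma, w=30) → cum 120
  km 25 (Alpha, w=90) → cum 210  ≥ 122.5 → median here
  km 54 (Beta, w=35) → cum 245
Optimal location: km 25.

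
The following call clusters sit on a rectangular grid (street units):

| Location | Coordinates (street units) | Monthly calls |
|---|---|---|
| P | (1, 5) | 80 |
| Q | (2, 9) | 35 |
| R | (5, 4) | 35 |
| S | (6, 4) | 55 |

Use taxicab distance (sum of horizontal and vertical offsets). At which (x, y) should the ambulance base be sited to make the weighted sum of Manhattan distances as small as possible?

Manhattan distance separates: Σwᵢ(|x−xᵢ|+|y−yᵢ|) = Σwᵢ|x−xᵢ| + Σwᵢ|y−yᵢ|, so x and y are optimised independently as 1-D weighted medians.
Total weight W = 205; half = 102.5.
x-coordinate, sorted with cumulative weight:
  x=1 (P, w=80) cum 80
  x=2 (Q, w=35) cum 115  ← median
  x=5 (R, w=35) cum 150
  x=6 (S, w=55) cum 205
⇒ x* = 2
y-coordinate, sorted with cumulative weight:
  y=4 (R, w=35) cum 35
  y=4 (S, w=55) cum 90
  y=5 (P, w=80) cum 170  ← median
  y=9 (Q, w=35) cum 205
⇒ y* = 5

(2, 5)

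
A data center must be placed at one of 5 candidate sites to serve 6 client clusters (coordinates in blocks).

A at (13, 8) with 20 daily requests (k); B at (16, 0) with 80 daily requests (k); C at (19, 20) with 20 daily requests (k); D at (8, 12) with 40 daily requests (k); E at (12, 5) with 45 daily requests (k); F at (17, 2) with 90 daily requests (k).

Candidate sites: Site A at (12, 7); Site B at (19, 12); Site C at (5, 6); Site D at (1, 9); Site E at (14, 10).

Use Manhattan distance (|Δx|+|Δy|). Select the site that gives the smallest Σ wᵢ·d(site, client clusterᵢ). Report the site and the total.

Site A, total 2670 blocks

Total weighted distance at each candidate:
  Site A (12, 7): total = 2670
  Site B (19, 12): total = 3710
  Site C (5, 6): total = 4280
  Site D (1, 9): total = 5905
  Site E (14, 10): total = 2945
Minimum is at Site A with total 2670 blocks.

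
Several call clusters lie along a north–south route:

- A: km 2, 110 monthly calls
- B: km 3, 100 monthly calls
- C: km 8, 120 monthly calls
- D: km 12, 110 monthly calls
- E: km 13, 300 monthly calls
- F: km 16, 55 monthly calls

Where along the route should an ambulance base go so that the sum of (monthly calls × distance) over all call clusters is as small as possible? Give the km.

x = 12

For a sum of weighted absolute distances on a line, the optimum is the weighted median (not the mean). Total weight W = 795; half-weight = 397.5.
Sort by position and accumulate weight:
  km 2 (A, w=110) → cum 110
  km 3 (B, w=100) → cum 210
  km 8 (C, w=120) → cum 330
  km 12 (D, w=110) → cum 440  ≥ 397.5 → median here
  km 13 (E, w=300) → cum 740
  km 16 (F, w=55) → cum 795
Optimal location: km 12.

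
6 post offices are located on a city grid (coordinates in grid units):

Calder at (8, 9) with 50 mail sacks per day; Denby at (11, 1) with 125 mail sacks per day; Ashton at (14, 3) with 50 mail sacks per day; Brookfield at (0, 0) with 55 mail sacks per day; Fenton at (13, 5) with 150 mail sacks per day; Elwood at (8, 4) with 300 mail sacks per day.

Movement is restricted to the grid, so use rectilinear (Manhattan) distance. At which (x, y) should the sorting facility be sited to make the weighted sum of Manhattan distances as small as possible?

(8, 4)

Manhattan distance separates: Σwᵢ(|x−xᵢ|+|y−yᵢ|) = Σwᵢ|x−xᵢ| + Σwᵢ|y−yᵢ|, so x and y are optimised independently as 1-D weighted medians.
Total weight W = 730; half = 365.
x-coordinate, sorted with cumulative weight:
  x=0 (Brookfield, w=55) cum 55
  x=8 (Calder, w=50) cum 105
  x=8 (Elwood, w=300) cum 405  ← median
  x=11 (Denby, w=125) cum 530
  x=13 (Fenton, w=150) cum 680
  x=14 (Ashton, w=50) cum 730
⇒ x* = 8
y-coordinate, sorted with cumulative weight:
  y=0 (Brookfield, w=55) cum 55
  y=1 (Denby, w=125) cum 180
  y=3 (Ashton, w=50) cum 230
  y=4 (Elwood, w=300) cum 530  ← median
  y=5 (Fenton, w=150) cum 680
  y=9 (Calder, w=50) cum 730
⇒ y* = 4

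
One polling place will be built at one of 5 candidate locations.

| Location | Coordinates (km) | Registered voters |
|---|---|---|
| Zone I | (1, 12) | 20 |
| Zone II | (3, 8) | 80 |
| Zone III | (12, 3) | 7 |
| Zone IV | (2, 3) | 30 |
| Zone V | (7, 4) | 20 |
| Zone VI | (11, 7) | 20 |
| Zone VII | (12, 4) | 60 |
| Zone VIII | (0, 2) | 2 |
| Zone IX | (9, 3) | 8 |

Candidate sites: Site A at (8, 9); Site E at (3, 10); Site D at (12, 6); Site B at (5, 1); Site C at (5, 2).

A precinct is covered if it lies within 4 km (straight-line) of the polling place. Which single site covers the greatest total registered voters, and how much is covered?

Coverage radius r = 4 km; a point is covered iff (Δx)²+(Δy)² ≤ 4² = 16.
  Site A (8, 9): covers {Zone VI} → 20
  Site E (3, 10): covers {Zone I, Zone II} → 100
  Site D (12, 6): covers {Zone III, Zone VI, Zone VII} → 87
  Site B (5, 1): covers {Zone IV, Zone V} → 50
  Site C (5, 2): covers {Zone IV, Zone V} → 50
Maximum coverage at Site E: 100 registered voters.

Site E, covering 100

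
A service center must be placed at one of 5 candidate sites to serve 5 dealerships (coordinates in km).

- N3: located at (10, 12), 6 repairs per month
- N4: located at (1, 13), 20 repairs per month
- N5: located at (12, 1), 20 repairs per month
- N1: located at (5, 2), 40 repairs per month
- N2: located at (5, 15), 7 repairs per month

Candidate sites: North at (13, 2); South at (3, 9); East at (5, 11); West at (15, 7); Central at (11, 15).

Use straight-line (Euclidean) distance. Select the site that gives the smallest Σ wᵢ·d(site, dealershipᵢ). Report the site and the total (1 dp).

South, total 711.4 km

Total weighted distance at each candidate:
  North (13, 2): total = 843.4
  South (3, 9): total = 711.4
  East (5, 11): total = 752.2
  West (15, 7): total = 1018.1
  Central (11, 15): total = 1118.4
Minimum is at South with total 711.4 km.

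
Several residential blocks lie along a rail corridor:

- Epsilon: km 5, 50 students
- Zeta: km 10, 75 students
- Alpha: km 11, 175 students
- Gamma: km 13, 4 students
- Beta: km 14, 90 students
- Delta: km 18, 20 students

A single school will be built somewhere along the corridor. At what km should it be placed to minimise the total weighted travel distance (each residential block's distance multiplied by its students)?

For a sum of weighted absolute distances on a line, the optimum is the weighted median (not the mean). Total weight W = 414; half-weight = 207.
Sort by position and accumulate weight:
  km 5 (Epsilon, w=50) → cum 50
  km 10 (Zeta, w=75) → cum 125
  km 11 (Alpha, w=175) → cum 300  ≥ 207 → median here
  km 13 (Gamma, w=4) → cum 304
  km 14 (Beta, w=90) → cum 394
  km 18 (Delta, w=20) → cum 414
Optimal location: km 11.

x = 11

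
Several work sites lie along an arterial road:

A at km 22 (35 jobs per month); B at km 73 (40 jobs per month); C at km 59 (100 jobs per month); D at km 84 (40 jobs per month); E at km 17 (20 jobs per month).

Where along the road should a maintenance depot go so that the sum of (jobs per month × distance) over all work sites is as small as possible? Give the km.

x = 59

For a sum of weighted absolute distances on a line, the optimum is the weighted median (not the mean). Total weight W = 235; half-weight = 117.5.
Sort by position and accumulate weight:
  km 17 (E, w=20) → cum 20
  km 22 (A, w=35) → cum 55
  km 59 (C, w=100) → cum 155  ≥ 117.5 → median here
  km 73 (B, w=40) → cum 195
  km 84 (D, w=40) → cum 235
Optimal location: km 59.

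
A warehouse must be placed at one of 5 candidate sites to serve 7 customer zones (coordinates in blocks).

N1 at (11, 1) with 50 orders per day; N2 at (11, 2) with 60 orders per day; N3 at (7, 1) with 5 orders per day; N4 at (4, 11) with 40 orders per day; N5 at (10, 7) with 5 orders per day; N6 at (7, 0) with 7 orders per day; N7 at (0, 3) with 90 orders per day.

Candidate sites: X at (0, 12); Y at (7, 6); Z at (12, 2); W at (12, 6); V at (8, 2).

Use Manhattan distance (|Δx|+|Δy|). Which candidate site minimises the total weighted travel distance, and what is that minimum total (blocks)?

V, total 1776 blocks

Total weighted distance at each candidate:
  X (0, 12): total = 3668
  Y (7, 6): total = 2237
  Z (12, 2): total = 2124
  W (12, 6): total = 2612
  V (8, 2): total = 1776
Minimum is at V with total 1776 blocks.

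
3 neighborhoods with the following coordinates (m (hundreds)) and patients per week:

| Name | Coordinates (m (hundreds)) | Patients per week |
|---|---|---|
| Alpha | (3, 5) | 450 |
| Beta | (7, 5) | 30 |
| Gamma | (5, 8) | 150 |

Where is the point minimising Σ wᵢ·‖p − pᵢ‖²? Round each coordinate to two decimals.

(3.67, 5.71)

The minimiser of Σwᵢ‖p−pᵢ‖² is the weighted centroid p* = (Σwᵢpᵢ)/(Σwᵢ).
Σwᵢ = 630.
Σwᵢxᵢ = 450·3 + 30·7 + 150·5 = 2310.
Σwᵢyᵢ = 450·5 + 30·5 + 150·8 = 3600.
x* = 2310/630 = 3.67, y* = 3600/630 = 5.71.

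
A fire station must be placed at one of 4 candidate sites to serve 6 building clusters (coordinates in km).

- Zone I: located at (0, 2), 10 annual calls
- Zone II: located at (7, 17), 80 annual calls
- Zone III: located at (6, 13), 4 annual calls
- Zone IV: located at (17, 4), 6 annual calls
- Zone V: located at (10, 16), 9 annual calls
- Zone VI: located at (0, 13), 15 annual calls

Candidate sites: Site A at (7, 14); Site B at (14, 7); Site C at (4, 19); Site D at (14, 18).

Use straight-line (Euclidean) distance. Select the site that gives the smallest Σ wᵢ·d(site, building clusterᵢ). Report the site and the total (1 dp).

Site A, total 608.0 km

Total weighted distance at each candidate:
  Site A (7, 14): total = 608.0
  Site B (14, 7): total = 1507.8
  Site C (4, 19): total = 776.0
  Site D (14, 18): total = 1165.2
Minimum is at Site A with total 608.0 km.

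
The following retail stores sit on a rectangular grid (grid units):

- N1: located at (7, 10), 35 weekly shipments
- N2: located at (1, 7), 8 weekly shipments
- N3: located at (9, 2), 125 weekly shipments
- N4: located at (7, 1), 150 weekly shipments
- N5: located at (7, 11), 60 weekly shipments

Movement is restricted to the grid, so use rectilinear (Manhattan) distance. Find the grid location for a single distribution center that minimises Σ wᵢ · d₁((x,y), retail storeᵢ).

Manhattan distance separates: Σwᵢ(|x−xᵢ|+|y−yᵢ|) = Σwᵢ|x−xᵢ| + Σwᵢ|y−yᵢ|, so x and y are optimised independently as 1-D weighted medians.
Total weight W = 378; half = 189.
x-coordinate, sorted with cumulative weight:
  x=1 (N2, w=8) cum 8
  x=7 (N1, w=35) cum 43
  x=7 (N4, w=150) cum 193  ← median
  x=7 (N5, w=60) cum 253
  x=9 (N3, w=125) cum 378
⇒ x* = 7
y-coordinate, sorted with cumulative weight:
  y=1 (N4, w=150) cum 150
  y=2 (N3, w=125) cum 275  ← median
  y=7 (N2, w=8) cum 283
  y=10 (N1, w=35) cum 318
  y=11 (N5, w=60) cum 378
⇒ y* = 2

(7, 2)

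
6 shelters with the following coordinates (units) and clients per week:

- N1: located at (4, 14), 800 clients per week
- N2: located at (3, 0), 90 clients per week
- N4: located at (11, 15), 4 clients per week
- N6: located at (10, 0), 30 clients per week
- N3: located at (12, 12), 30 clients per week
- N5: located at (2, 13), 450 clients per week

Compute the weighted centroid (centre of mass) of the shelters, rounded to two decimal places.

(3.61, 12.44)

The minimiser of Σwᵢ‖p−pᵢ‖² is the weighted centroid p* = (Σwᵢpᵢ)/(Σwᵢ).
Σwᵢ = 1404.
Σwᵢxᵢ = 800·4 + 90·3 + 4·11 + 30·10 + 30·12 + 450·2 = 5074.
Σwᵢyᵢ = 800·14 + 90·0 + 4·15 + 30·0 + 30·12 + 450·13 = 17470.
x* = 5074/1404 = 3.61, y* = 17470/1404 = 12.44.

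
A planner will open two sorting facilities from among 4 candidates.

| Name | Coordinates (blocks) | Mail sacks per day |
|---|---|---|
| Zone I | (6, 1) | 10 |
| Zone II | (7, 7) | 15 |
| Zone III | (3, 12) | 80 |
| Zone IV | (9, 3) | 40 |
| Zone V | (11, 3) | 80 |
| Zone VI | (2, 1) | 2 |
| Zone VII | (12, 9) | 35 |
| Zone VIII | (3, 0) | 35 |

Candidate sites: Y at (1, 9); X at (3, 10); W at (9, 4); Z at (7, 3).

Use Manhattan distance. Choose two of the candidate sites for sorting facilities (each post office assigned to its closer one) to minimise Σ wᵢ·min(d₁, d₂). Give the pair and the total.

{X, W}, total 1225

Evaluate every pair (each demand assigned to the nearer of the two):
  {X, W}: total = 1225
  {X, Z}: total = 1259
  {Y, W}: total = 1463
  {Y, Z}: total = 1534
  {W, Z}: total = 1949
  {Y, X}: total = 2823
Best pair: {X, W} with total 1225.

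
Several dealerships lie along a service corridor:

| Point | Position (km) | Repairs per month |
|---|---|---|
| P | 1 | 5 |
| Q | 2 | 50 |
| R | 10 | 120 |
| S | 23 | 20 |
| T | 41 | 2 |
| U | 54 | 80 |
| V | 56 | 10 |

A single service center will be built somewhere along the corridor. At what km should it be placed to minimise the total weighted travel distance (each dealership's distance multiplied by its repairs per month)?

For a sum of weighted absolute distances on a line, the optimum is the weighted median (not the mean). Total weight W = 287; half-weight = 143.5.
Sort by position and accumulate weight:
  km 1 (P, w=5) → cum 5
  km 2 (Q, w=50) → cum 55
  km 10 (R, w=120) → cum 175  ≥ 143.5 → median here
  km 23 (S, w=20) → cum 195
  km 41 (T, w=2) → cum 197
  km 54 (U, w=80) → cum 277
  km 56 (V, w=10) → cum 287
Optimal location: km 10.

x = 10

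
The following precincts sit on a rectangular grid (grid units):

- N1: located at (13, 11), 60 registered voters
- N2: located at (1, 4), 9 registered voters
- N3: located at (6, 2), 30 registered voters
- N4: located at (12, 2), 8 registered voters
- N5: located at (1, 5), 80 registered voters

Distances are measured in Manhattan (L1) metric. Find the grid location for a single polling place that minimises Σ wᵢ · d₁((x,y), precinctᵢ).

(6, 5)

Manhattan distance separates: Σwᵢ(|x−xᵢ|+|y−yᵢ|) = Σwᵢ|x−xᵢ| + Σwᵢ|y−yᵢ|, so x and y are optimised independently as 1-D weighted medians.
Total weight W = 187; half = 93.5.
x-coordinate, sorted with cumulative weight:
  x=1 (N2, w=9) cum 9
  x=1 (N5, w=80) cum 89
  x=6 (N3, w=30) cum 119  ← median
  x=12 (N4, w=8) cum 127
  x=13 (N1, w=60) cum 187
⇒ x* = 6
y-coordinate, sorted with cumulative weight:
  y=2 (N3, w=30) cum 30
  y=2 (N4, w=8) cum 38
  y=4 (N2, w=9) cum 47
  y=5 (N5, w=80) cum 127  ← median
  y=11 (N1, w=60) cum 187
⇒ y* = 5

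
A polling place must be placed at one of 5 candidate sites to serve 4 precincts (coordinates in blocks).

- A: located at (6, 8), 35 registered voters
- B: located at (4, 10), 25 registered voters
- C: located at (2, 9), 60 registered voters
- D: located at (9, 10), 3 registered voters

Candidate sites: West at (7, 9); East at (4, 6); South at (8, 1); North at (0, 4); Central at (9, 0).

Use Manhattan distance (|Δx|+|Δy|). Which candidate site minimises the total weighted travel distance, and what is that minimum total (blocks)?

Total weighted distance at each candidate:
  West (7, 9): total = 479
  East (4, 6): total = 567
  South (8, 1): total = 1510
  North (0, 4): total = 1065
  Central (9, 0): total = 1750
Minimum is at West with total 479 blocks.

West, total 479 blocks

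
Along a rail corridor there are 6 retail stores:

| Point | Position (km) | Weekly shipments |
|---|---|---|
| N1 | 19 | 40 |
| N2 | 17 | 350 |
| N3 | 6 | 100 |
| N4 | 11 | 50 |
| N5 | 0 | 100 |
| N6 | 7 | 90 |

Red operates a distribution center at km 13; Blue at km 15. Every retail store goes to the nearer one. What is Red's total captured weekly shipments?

340

The indifferent point is the midpoint (13+15)/2 = 14; retail stores left of it (closer to Red at 13) go to Red, those right go to Blue.
  N5 at 0 (w=100) → Red
  N3 at 6 (w=100) → Red
  N6 at 7 (w=90) → Red
  N4 at 11 (w=50) → Red
  N2 at 17 (w=350) → Blue
  N1 at 19 (w=40) → Blue
Red captures 340; Blue captures 390.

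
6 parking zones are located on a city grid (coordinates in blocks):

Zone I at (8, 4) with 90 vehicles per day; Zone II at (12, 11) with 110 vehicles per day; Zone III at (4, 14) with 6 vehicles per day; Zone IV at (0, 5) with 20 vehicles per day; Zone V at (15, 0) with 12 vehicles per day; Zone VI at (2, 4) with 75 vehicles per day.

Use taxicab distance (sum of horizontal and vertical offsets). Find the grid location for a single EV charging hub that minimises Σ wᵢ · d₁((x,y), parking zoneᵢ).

(8, 4)

Manhattan distance separates: Σwᵢ(|x−xᵢ|+|y−yᵢ|) = Σwᵢ|x−xᵢ| + Σwᵢ|y−yᵢ|, so x and y are optimised independently as 1-D weighted medians.
Total weight W = 313; half = 156.5.
x-coordinate, sorted with cumulative weight:
  x=0 (Zone IV, w=20) cum 20
  x=2 (Zone VI, w=75) cum 95
  x=4 (Zone III, w=6) cum 101
  x=8 (Zone I, w=90) cum 191  ← median
  x=12 (Zone II, w=110) cum 301
  x=15 (Zone V, w=12) cum 313
⇒ x* = 8
y-coordinate, sorted with cumulative weight:
  y=0 (Zone V, w=12) cum 12
  y=4 (Zone I, w=90) cum 102
  y=4 (Zone VI, w=75) cum 177  ← median
  y=5 (Zone IV, w=20) cum 197
  y=11 (Zone II, w=110) cum 307
  y=14 (Zone III, w=6) cum 313
⇒ y* = 4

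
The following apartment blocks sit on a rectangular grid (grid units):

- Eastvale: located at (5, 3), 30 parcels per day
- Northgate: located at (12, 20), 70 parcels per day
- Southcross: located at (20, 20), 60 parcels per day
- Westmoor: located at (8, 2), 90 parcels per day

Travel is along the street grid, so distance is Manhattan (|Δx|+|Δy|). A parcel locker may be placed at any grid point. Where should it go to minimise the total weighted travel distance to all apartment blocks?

(12, 20)

Manhattan distance separates: Σwᵢ(|x−xᵢ|+|y−yᵢ|) = Σwᵢ|x−xᵢ| + Σwᵢ|y−yᵢ|, so x and y are optimised independently as 1-D weighted medians.
Total weight W = 250; half = 125.
x-coordinate, sorted with cumulative weight:
  x=5 (Eastvale, w=30) cum 30
  x=8 (Westmoor, w=90) cum 120
  x=12 (Northgate, w=70) cum 190  ← median
  x=20 (Southcross, w=60) cum 250
⇒ x* = 12
y-coordinate, sorted with cumulative weight:
  y=2 (Westmoor, w=90) cum 90
  y=3 (Eastvale, w=30) cum 120
  y=20 (Northgate, w=70) cum 190  ← median
  y=20 (Southcross, w=60) cum 250
⇒ y* = 20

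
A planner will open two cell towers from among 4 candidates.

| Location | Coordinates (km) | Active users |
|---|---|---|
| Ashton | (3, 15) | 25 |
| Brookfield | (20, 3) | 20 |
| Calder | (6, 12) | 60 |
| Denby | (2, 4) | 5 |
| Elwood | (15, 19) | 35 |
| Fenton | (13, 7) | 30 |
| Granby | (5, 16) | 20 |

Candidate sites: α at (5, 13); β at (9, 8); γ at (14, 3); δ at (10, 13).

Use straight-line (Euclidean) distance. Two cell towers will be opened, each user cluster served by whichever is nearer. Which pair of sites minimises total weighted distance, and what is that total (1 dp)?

{α, γ}, total 914.9

Evaluate every pair (each demand assigned to the nearer of the two):
  {α, γ}: total = 914.9
  {α, δ}: total = 1020.4
  {α, β}: total = 1029.4
  {γ, δ}: total = 1123.3
  {β, δ}: total = 1225.0
  {β, γ}: total = 1431.9
Best pair: {α, γ} with total 914.9.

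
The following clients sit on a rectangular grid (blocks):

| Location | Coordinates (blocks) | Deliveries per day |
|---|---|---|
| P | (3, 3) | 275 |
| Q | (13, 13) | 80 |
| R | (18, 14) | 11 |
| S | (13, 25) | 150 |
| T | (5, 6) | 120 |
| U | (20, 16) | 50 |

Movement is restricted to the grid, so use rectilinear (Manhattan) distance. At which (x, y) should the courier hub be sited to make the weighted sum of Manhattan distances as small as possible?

Manhattan distance separates: Σwᵢ(|x−xᵢ|+|y−yᵢ|) = Σwᵢ|x−xᵢ| + Σwᵢ|y−yᵢ|, so x and y are optimised independently as 1-D weighted medians.
Total weight W = 686; half = 343.
x-coordinate, sorted with cumulative weight:
  x=3 (P, w=275) cum 275
  x=5 (T, w=120) cum 395  ← median
  x=13 (Q, w=80) cum 475
  x=13 (S, w=150) cum 625
  x=18 (R, w=11) cum 636
  x=20 (U, w=50) cum 686
⇒ x* = 5
y-coordinate, sorted with cumulative weight:
  y=3 (P, w=275) cum 275
  y=6 (T, w=120) cum 395  ← median
  y=13 (Q, w=80) cum 475
  y=14 (R, w=11) cum 486
  y=16 (U, w=50) cum 536
  y=25 (S, w=150) cum 686
⇒ y* = 6

(5, 6)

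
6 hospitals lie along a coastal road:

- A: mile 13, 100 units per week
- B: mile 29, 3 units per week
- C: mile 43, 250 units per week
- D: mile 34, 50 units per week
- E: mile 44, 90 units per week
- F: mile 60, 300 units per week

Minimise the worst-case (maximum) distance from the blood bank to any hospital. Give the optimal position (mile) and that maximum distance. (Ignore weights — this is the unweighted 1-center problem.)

location 36.5, max distance 23.5

The 1-center on a line is the midpoint of the two extreme points: leftmost at 13, rightmost at 60.
Optimal location = (13 + 60)/2 = 36.5; maximum distance = (60 − 13)/2 = 23.5.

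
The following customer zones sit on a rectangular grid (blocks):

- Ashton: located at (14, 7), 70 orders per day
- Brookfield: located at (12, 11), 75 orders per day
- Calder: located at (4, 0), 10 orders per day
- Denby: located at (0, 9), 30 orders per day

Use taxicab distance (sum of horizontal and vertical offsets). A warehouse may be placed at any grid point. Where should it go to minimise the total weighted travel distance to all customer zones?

Manhattan distance separates: Σwᵢ(|x−xᵢ|+|y−yᵢ|) = Σwᵢ|x−xᵢ| + Σwᵢ|y−yᵢ|, so x and y are optimised independently as 1-D weighted medians.
Total weight W = 185; half = 92.5.
x-coordinate, sorted with cumulative weight:
  x=0 (Denby, w=30) cum 30
  x=4 (Calder, w=10) cum 40
  x=12 (Brookfield, w=75) cum 115  ← median
  x=14 (Ashton, w=70) cum 185
⇒ x* = 12
y-coordinate, sorted with cumulative weight:
  y=0 (Calder, w=10) cum 10
  y=7 (Ashton, w=70) cum 80
  y=9 (Denby, w=30) cum 110  ← median
  y=11 (Brookfield, w=75) cum 185
⇒ y* = 9

(12, 9)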